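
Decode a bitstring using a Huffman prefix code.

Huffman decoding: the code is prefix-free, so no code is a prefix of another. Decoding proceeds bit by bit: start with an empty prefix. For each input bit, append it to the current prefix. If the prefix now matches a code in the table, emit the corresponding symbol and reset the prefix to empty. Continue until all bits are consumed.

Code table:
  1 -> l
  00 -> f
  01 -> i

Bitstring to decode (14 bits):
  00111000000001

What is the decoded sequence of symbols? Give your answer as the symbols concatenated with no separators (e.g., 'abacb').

Bit 0: prefix='0' (no match yet)
Bit 1: prefix='00' -> emit 'f', reset
Bit 2: prefix='1' -> emit 'l', reset
Bit 3: prefix='1' -> emit 'l', reset
Bit 4: prefix='1' -> emit 'l', reset
Bit 5: prefix='0' (no match yet)
Bit 6: prefix='00' -> emit 'f', reset
Bit 7: prefix='0' (no match yet)
Bit 8: prefix='00' -> emit 'f', reset
Bit 9: prefix='0' (no match yet)
Bit 10: prefix='00' -> emit 'f', reset
Bit 11: prefix='0' (no match yet)
Bit 12: prefix='00' -> emit 'f', reset
Bit 13: prefix='1' -> emit 'l', reset

Answer: flllffffl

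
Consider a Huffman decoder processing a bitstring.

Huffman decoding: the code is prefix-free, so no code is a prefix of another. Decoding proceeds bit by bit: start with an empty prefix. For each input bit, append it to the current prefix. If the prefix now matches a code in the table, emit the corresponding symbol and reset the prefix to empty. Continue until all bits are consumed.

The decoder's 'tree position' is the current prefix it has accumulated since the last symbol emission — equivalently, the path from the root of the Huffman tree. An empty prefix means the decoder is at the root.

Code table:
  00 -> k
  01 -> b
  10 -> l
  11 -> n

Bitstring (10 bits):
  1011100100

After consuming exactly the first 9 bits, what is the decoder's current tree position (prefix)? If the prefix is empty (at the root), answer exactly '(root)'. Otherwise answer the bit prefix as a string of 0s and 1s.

Answer: 0

Derivation:
Bit 0: prefix='1' (no match yet)
Bit 1: prefix='10' -> emit 'l', reset
Bit 2: prefix='1' (no match yet)
Bit 3: prefix='11' -> emit 'n', reset
Bit 4: prefix='1' (no match yet)
Bit 5: prefix='10' -> emit 'l', reset
Bit 6: prefix='0' (no match yet)
Bit 7: prefix='01' -> emit 'b', reset
Bit 8: prefix='0' (no match yet)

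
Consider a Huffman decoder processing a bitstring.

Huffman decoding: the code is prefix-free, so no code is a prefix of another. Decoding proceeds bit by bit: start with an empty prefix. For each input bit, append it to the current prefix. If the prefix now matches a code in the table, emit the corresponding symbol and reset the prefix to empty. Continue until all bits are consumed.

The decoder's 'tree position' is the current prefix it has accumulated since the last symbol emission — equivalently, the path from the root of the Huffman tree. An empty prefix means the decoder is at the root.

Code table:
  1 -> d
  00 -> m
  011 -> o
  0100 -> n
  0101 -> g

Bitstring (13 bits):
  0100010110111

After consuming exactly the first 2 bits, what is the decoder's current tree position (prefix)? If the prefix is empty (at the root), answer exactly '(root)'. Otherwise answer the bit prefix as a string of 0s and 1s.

Bit 0: prefix='0' (no match yet)
Bit 1: prefix='01' (no match yet)

Answer: 01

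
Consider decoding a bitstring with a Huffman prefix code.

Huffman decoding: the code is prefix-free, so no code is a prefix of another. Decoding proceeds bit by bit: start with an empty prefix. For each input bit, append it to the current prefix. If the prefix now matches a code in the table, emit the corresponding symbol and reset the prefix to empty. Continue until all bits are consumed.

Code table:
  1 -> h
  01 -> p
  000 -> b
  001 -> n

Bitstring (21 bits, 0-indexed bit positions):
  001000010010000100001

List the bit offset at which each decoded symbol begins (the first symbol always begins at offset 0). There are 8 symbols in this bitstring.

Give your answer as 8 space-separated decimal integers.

Answer: 0 3 6 8 11 14 16 19

Derivation:
Bit 0: prefix='0' (no match yet)
Bit 1: prefix='00' (no match yet)
Bit 2: prefix='001' -> emit 'n', reset
Bit 3: prefix='0' (no match yet)
Bit 4: prefix='00' (no match yet)
Bit 5: prefix='000' -> emit 'b', reset
Bit 6: prefix='0' (no match yet)
Bit 7: prefix='01' -> emit 'p', reset
Bit 8: prefix='0' (no match yet)
Bit 9: prefix='00' (no match yet)
Bit 10: prefix='001' -> emit 'n', reset
Bit 11: prefix='0' (no match yet)
Bit 12: prefix='00' (no match yet)
Bit 13: prefix='000' -> emit 'b', reset
Bit 14: prefix='0' (no match yet)
Bit 15: prefix='01' -> emit 'p', reset
Bit 16: prefix='0' (no match yet)
Bit 17: prefix='00' (no match yet)
Bit 18: prefix='000' -> emit 'b', reset
Bit 19: prefix='0' (no match yet)
Bit 20: prefix='01' -> emit 'p', reset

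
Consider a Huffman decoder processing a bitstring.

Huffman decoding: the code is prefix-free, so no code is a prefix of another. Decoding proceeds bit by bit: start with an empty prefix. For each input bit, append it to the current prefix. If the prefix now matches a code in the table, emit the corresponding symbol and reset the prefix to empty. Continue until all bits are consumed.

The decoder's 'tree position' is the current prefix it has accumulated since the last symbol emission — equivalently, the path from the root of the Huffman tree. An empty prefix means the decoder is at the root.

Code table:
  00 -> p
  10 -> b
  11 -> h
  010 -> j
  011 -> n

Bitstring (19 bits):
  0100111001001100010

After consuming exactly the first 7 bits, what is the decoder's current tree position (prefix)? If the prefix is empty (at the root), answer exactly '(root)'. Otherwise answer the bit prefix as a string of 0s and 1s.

Bit 0: prefix='0' (no match yet)
Bit 1: prefix='01' (no match yet)
Bit 2: prefix='010' -> emit 'j', reset
Bit 3: prefix='0' (no match yet)
Bit 4: prefix='01' (no match yet)
Bit 5: prefix='011' -> emit 'n', reset
Bit 6: prefix='1' (no match yet)

Answer: 1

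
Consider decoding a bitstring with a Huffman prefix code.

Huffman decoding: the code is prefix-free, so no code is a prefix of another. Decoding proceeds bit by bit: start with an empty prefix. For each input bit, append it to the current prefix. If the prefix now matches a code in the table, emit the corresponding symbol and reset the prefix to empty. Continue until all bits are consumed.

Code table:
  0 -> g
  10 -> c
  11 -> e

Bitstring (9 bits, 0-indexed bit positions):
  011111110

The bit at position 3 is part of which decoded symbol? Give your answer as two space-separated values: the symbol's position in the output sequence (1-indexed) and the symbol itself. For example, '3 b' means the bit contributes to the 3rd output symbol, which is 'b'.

Bit 0: prefix='0' -> emit 'g', reset
Bit 1: prefix='1' (no match yet)
Bit 2: prefix='11' -> emit 'e', reset
Bit 3: prefix='1' (no match yet)
Bit 4: prefix='11' -> emit 'e', reset
Bit 5: prefix='1' (no match yet)
Bit 6: prefix='11' -> emit 'e', reset
Bit 7: prefix='1' (no match yet)

Answer: 3 e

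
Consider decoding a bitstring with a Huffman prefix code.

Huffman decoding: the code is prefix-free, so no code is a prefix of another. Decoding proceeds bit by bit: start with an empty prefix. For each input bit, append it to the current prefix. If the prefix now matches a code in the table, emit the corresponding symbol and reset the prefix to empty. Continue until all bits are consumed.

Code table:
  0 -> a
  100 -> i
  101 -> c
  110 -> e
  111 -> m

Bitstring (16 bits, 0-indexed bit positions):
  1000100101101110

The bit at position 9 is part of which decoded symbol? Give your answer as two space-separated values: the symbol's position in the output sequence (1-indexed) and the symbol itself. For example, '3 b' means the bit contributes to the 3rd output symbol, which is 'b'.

Bit 0: prefix='1' (no match yet)
Bit 1: prefix='10' (no match yet)
Bit 2: prefix='100' -> emit 'i', reset
Bit 3: prefix='0' -> emit 'a', reset
Bit 4: prefix='1' (no match yet)
Bit 5: prefix='10' (no match yet)
Bit 6: prefix='100' -> emit 'i', reset
Bit 7: prefix='1' (no match yet)
Bit 8: prefix='10' (no match yet)
Bit 9: prefix='101' -> emit 'c', reset
Bit 10: prefix='1' (no match yet)
Bit 11: prefix='10' (no match yet)
Bit 12: prefix='101' -> emit 'c', reset
Bit 13: prefix='1' (no match yet)

Answer: 4 c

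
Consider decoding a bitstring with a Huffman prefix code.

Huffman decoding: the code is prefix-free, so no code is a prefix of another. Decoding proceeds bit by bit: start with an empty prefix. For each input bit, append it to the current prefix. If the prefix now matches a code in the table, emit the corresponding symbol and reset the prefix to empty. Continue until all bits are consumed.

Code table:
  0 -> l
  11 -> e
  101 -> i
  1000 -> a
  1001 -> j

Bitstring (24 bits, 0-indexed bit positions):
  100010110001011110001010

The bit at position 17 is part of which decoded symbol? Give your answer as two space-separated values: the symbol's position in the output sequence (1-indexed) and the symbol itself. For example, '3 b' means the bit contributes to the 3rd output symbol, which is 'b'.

Answer: 6 a

Derivation:
Bit 0: prefix='1' (no match yet)
Bit 1: prefix='10' (no match yet)
Bit 2: prefix='100' (no match yet)
Bit 3: prefix='1000' -> emit 'a', reset
Bit 4: prefix='1' (no match yet)
Bit 5: prefix='10' (no match yet)
Bit 6: prefix='101' -> emit 'i', reset
Bit 7: prefix='1' (no match yet)
Bit 8: prefix='10' (no match yet)
Bit 9: prefix='100' (no match yet)
Bit 10: prefix='1000' -> emit 'a', reset
Bit 11: prefix='1' (no match yet)
Bit 12: prefix='10' (no match yet)
Bit 13: prefix='101' -> emit 'i', reset
Bit 14: prefix='1' (no match yet)
Bit 15: prefix='11' -> emit 'e', reset
Bit 16: prefix='1' (no match yet)
Bit 17: prefix='10' (no match yet)
Bit 18: prefix='100' (no match yet)
Bit 19: prefix='1000' -> emit 'a', reset
Bit 20: prefix='1' (no match yet)
Bit 21: prefix='10' (no match yet)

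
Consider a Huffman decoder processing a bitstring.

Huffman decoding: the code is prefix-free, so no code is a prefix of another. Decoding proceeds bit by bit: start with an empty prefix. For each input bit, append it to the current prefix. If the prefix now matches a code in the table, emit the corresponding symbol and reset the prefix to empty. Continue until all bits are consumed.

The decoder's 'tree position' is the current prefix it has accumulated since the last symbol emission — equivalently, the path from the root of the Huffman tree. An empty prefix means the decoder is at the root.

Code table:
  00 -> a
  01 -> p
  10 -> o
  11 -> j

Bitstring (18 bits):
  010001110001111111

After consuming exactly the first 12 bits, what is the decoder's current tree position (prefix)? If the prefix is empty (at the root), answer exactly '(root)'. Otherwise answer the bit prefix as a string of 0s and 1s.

Bit 0: prefix='0' (no match yet)
Bit 1: prefix='01' -> emit 'p', reset
Bit 2: prefix='0' (no match yet)
Bit 3: prefix='00' -> emit 'a', reset
Bit 4: prefix='0' (no match yet)
Bit 5: prefix='01' -> emit 'p', reset
Bit 6: prefix='1' (no match yet)
Bit 7: prefix='11' -> emit 'j', reset
Bit 8: prefix='0' (no match yet)
Bit 9: prefix='00' -> emit 'a', reset
Bit 10: prefix='0' (no match yet)
Bit 11: prefix='01' -> emit 'p', reset

Answer: (root)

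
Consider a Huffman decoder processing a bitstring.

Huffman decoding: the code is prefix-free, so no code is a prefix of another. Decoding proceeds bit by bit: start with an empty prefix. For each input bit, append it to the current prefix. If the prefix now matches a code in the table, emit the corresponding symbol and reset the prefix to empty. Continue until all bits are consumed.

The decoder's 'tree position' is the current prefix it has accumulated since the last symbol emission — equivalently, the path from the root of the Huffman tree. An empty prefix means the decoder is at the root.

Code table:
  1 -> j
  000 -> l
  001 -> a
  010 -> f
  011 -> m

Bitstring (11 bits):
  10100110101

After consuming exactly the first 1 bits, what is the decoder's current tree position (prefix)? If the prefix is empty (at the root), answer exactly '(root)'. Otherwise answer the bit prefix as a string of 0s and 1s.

Bit 0: prefix='1' -> emit 'j', reset

Answer: (root)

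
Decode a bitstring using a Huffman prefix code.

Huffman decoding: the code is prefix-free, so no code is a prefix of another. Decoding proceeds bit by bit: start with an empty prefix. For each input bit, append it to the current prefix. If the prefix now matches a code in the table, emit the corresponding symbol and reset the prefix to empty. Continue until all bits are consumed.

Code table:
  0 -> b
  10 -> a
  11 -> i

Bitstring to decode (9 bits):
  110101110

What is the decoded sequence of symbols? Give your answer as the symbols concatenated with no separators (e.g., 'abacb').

Bit 0: prefix='1' (no match yet)
Bit 1: prefix='11' -> emit 'i', reset
Bit 2: prefix='0' -> emit 'b', reset
Bit 3: prefix='1' (no match yet)
Bit 4: prefix='10' -> emit 'a', reset
Bit 5: prefix='1' (no match yet)
Bit 6: prefix='11' -> emit 'i', reset
Bit 7: prefix='1' (no match yet)
Bit 8: prefix='10' -> emit 'a', reset

Answer: ibaia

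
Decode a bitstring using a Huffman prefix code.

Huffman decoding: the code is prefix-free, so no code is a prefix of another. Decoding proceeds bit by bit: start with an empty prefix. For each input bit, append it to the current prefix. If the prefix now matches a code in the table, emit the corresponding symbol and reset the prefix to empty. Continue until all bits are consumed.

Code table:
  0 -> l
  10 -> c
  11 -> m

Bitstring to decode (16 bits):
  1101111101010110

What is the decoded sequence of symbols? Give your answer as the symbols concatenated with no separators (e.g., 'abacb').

Answer: mlmmcccml

Derivation:
Bit 0: prefix='1' (no match yet)
Bit 1: prefix='11' -> emit 'm', reset
Bit 2: prefix='0' -> emit 'l', reset
Bit 3: prefix='1' (no match yet)
Bit 4: prefix='11' -> emit 'm', reset
Bit 5: prefix='1' (no match yet)
Bit 6: prefix='11' -> emit 'm', reset
Bit 7: prefix='1' (no match yet)
Bit 8: prefix='10' -> emit 'c', reset
Bit 9: prefix='1' (no match yet)
Bit 10: prefix='10' -> emit 'c', reset
Bit 11: prefix='1' (no match yet)
Bit 12: prefix='10' -> emit 'c', reset
Bit 13: prefix='1' (no match yet)
Bit 14: prefix='11' -> emit 'm', reset
Bit 15: prefix='0' -> emit 'l', reset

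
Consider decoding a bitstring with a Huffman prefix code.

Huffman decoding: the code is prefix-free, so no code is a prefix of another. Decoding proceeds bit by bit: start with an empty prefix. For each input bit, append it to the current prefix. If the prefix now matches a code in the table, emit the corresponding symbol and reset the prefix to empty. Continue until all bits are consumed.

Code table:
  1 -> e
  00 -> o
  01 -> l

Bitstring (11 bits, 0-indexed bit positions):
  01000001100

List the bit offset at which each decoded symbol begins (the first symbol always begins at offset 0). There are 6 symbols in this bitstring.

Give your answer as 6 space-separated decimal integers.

Answer: 0 2 4 6 8 9

Derivation:
Bit 0: prefix='0' (no match yet)
Bit 1: prefix='01' -> emit 'l', reset
Bit 2: prefix='0' (no match yet)
Bit 3: prefix='00' -> emit 'o', reset
Bit 4: prefix='0' (no match yet)
Bit 5: prefix='00' -> emit 'o', reset
Bit 6: prefix='0' (no match yet)
Bit 7: prefix='01' -> emit 'l', reset
Bit 8: prefix='1' -> emit 'e', reset
Bit 9: prefix='0' (no match yet)
Bit 10: prefix='00' -> emit 'o', reset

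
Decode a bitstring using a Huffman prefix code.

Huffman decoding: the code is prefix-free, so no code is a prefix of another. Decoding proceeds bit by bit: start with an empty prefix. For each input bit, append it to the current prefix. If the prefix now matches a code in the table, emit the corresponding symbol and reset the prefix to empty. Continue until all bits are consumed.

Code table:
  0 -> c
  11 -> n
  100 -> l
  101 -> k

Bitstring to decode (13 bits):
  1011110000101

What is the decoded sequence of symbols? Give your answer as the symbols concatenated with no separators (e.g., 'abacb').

Answer: knlcck

Derivation:
Bit 0: prefix='1' (no match yet)
Bit 1: prefix='10' (no match yet)
Bit 2: prefix='101' -> emit 'k', reset
Bit 3: prefix='1' (no match yet)
Bit 4: prefix='11' -> emit 'n', reset
Bit 5: prefix='1' (no match yet)
Bit 6: prefix='10' (no match yet)
Bit 7: prefix='100' -> emit 'l', reset
Bit 8: prefix='0' -> emit 'c', reset
Bit 9: prefix='0' -> emit 'c', reset
Bit 10: prefix='1' (no match yet)
Bit 11: prefix='10' (no match yet)
Bit 12: prefix='101' -> emit 'k', reset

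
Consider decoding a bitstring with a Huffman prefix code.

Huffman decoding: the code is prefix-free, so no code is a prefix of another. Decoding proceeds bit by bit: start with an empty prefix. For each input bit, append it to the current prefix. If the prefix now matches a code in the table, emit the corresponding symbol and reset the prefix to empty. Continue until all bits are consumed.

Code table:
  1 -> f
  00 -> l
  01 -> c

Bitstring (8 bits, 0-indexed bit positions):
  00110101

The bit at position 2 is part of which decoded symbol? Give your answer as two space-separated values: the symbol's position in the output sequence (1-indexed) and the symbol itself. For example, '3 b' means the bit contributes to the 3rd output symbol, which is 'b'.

Answer: 2 f

Derivation:
Bit 0: prefix='0' (no match yet)
Bit 1: prefix='00' -> emit 'l', reset
Bit 2: prefix='1' -> emit 'f', reset
Bit 3: prefix='1' -> emit 'f', reset
Bit 4: prefix='0' (no match yet)
Bit 5: prefix='01' -> emit 'c', reset
Bit 6: prefix='0' (no match yet)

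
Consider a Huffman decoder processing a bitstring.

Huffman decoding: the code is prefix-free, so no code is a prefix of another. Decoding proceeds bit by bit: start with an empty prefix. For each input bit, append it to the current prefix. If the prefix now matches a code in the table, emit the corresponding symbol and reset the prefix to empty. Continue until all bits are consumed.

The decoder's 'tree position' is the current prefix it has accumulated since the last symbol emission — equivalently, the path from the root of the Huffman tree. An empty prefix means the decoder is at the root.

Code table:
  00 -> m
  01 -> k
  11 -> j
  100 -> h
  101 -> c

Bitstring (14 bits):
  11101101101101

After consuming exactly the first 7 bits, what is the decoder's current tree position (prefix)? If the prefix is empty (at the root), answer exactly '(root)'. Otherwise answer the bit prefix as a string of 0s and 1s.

Bit 0: prefix='1' (no match yet)
Bit 1: prefix='11' -> emit 'j', reset
Bit 2: prefix='1' (no match yet)
Bit 3: prefix='10' (no match yet)
Bit 4: prefix='101' -> emit 'c', reset
Bit 5: prefix='1' (no match yet)
Bit 6: prefix='10' (no match yet)

Answer: 10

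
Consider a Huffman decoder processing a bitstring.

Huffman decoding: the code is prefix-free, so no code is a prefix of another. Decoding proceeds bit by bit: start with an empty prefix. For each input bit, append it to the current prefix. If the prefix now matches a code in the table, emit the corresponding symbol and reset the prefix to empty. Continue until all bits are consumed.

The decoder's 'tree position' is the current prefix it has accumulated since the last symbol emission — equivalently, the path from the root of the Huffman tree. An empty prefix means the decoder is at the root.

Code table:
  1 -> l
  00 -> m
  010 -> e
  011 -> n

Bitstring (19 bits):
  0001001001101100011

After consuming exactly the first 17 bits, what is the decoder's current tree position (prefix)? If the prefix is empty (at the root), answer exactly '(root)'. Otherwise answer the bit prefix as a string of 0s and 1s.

Bit 0: prefix='0' (no match yet)
Bit 1: prefix='00' -> emit 'm', reset
Bit 2: prefix='0' (no match yet)
Bit 3: prefix='01' (no match yet)
Bit 4: prefix='010' -> emit 'e', reset
Bit 5: prefix='0' (no match yet)
Bit 6: prefix='01' (no match yet)
Bit 7: prefix='010' -> emit 'e', reset
Bit 8: prefix='0' (no match yet)
Bit 9: prefix='01' (no match yet)
Bit 10: prefix='011' -> emit 'n', reset
Bit 11: prefix='0' (no match yet)
Bit 12: prefix='01' (no match yet)
Bit 13: prefix='011' -> emit 'n', reset
Bit 14: prefix='0' (no match yet)
Bit 15: prefix='00' -> emit 'm', reset
Bit 16: prefix='0' (no match yet)

Answer: 0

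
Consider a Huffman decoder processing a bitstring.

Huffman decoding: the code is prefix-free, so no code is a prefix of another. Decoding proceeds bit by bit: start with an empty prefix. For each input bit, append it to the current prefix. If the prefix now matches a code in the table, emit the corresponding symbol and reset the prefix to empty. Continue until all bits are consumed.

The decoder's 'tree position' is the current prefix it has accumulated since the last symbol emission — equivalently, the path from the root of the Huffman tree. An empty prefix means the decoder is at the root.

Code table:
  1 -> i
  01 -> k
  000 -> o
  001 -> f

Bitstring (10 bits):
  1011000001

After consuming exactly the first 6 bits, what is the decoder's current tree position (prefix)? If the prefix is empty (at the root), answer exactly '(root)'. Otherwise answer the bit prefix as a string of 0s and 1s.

Answer: 00

Derivation:
Bit 0: prefix='1' -> emit 'i', reset
Bit 1: prefix='0' (no match yet)
Bit 2: prefix='01' -> emit 'k', reset
Bit 3: prefix='1' -> emit 'i', reset
Bit 4: prefix='0' (no match yet)
Bit 5: prefix='00' (no match yet)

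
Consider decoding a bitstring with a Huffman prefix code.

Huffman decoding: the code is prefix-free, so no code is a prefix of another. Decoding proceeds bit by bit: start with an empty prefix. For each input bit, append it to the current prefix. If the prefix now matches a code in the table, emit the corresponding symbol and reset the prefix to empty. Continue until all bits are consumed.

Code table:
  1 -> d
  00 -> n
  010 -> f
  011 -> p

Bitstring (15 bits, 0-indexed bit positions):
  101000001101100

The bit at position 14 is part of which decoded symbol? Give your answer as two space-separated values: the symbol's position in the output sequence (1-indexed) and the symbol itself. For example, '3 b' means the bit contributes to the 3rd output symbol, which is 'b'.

Bit 0: prefix='1' -> emit 'd', reset
Bit 1: prefix='0' (no match yet)
Bit 2: prefix='01' (no match yet)
Bit 3: prefix='010' -> emit 'f', reset
Bit 4: prefix='0' (no match yet)
Bit 5: prefix='00' -> emit 'n', reset
Bit 6: prefix='0' (no match yet)
Bit 7: prefix='00' -> emit 'n', reset
Bit 8: prefix='1' -> emit 'd', reset
Bit 9: prefix='1' -> emit 'd', reset
Bit 10: prefix='0' (no match yet)
Bit 11: prefix='01' (no match yet)
Bit 12: prefix='011' -> emit 'p', reset
Bit 13: prefix='0' (no match yet)
Bit 14: prefix='00' -> emit 'n', reset

Answer: 8 n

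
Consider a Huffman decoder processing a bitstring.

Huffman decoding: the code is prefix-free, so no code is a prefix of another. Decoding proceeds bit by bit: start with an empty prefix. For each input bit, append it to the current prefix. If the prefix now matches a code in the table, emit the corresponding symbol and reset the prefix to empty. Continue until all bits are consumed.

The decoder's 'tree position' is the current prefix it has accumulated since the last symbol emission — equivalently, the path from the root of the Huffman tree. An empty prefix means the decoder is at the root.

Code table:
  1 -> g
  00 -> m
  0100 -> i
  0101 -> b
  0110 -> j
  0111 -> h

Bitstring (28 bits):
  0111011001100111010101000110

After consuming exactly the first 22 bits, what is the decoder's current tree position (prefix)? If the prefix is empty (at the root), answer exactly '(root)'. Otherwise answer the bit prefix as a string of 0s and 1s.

Bit 0: prefix='0' (no match yet)
Bit 1: prefix='01' (no match yet)
Bit 2: prefix='011' (no match yet)
Bit 3: prefix='0111' -> emit 'h', reset
Bit 4: prefix='0' (no match yet)
Bit 5: prefix='01' (no match yet)
Bit 6: prefix='011' (no match yet)
Bit 7: prefix='0110' -> emit 'j', reset
Bit 8: prefix='0' (no match yet)
Bit 9: prefix='01' (no match yet)
Bit 10: prefix='011' (no match yet)
Bit 11: prefix='0110' -> emit 'j', reset
Bit 12: prefix='0' (no match yet)
Bit 13: prefix='01' (no match yet)
Bit 14: prefix='011' (no match yet)
Bit 15: prefix='0111' -> emit 'h', reset
Bit 16: prefix='0' (no match yet)
Bit 17: prefix='01' (no match yet)
Bit 18: prefix='010' (no match yet)
Bit 19: prefix='0101' -> emit 'b', reset
Bit 20: prefix='0' (no match yet)
Bit 21: prefix='01' (no match yet)

Answer: 01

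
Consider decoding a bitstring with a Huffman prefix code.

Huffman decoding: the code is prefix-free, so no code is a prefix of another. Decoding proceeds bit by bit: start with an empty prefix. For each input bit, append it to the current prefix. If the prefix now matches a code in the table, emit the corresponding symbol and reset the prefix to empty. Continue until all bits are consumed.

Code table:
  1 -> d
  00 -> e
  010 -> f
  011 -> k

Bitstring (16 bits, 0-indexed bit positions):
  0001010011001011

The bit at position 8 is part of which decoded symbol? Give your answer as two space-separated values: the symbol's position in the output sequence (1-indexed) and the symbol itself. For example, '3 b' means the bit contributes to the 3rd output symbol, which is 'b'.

Answer: 5 d

Derivation:
Bit 0: prefix='0' (no match yet)
Bit 1: prefix='00' -> emit 'e', reset
Bit 2: prefix='0' (no match yet)
Bit 3: prefix='01' (no match yet)
Bit 4: prefix='010' -> emit 'f', reset
Bit 5: prefix='1' -> emit 'd', reset
Bit 6: prefix='0' (no match yet)
Bit 7: prefix='00' -> emit 'e', reset
Bit 8: prefix='1' -> emit 'd', reset
Bit 9: prefix='1' -> emit 'd', reset
Bit 10: prefix='0' (no match yet)
Bit 11: prefix='00' -> emit 'e', reset
Bit 12: prefix='1' -> emit 'd', reset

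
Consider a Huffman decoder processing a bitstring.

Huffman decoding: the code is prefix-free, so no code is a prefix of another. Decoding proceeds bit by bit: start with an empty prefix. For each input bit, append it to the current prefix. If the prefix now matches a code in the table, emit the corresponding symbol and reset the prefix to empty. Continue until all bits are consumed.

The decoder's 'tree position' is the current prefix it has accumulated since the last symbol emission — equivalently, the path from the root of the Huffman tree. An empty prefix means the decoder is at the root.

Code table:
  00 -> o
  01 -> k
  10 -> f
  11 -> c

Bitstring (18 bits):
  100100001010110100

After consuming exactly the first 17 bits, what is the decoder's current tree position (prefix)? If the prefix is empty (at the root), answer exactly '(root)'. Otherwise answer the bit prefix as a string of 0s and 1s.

Answer: 0

Derivation:
Bit 0: prefix='1' (no match yet)
Bit 1: prefix='10' -> emit 'f', reset
Bit 2: prefix='0' (no match yet)
Bit 3: prefix='01' -> emit 'k', reset
Bit 4: prefix='0' (no match yet)
Bit 5: prefix='00' -> emit 'o', reset
Bit 6: prefix='0' (no match yet)
Bit 7: prefix='00' -> emit 'o', reset
Bit 8: prefix='1' (no match yet)
Bit 9: prefix='10' -> emit 'f', reset
Bit 10: prefix='1' (no match yet)
Bit 11: prefix='10' -> emit 'f', reset
Bit 12: prefix='1' (no match yet)
Bit 13: prefix='11' -> emit 'c', reset
Bit 14: prefix='0' (no match yet)
Bit 15: prefix='01' -> emit 'k', reset
Bit 16: prefix='0' (no match yet)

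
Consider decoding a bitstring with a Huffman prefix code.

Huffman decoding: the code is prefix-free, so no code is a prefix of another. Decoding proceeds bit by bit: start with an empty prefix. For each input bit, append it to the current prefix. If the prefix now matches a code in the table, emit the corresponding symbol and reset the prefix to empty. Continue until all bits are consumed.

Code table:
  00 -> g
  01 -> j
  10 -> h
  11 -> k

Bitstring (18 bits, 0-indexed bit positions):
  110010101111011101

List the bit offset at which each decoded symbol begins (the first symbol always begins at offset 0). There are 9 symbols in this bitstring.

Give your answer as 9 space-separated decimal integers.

Answer: 0 2 4 6 8 10 12 14 16

Derivation:
Bit 0: prefix='1' (no match yet)
Bit 1: prefix='11' -> emit 'k', reset
Bit 2: prefix='0' (no match yet)
Bit 3: prefix='00' -> emit 'g', reset
Bit 4: prefix='1' (no match yet)
Bit 5: prefix='10' -> emit 'h', reset
Bit 6: prefix='1' (no match yet)
Bit 7: prefix='10' -> emit 'h', reset
Bit 8: prefix='1' (no match yet)
Bit 9: prefix='11' -> emit 'k', reset
Bit 10: prefix='1' (no match yet)
Bit 11: prefix='11' -> emit 'k', reset
Bit 12: prefix='0' (no match yet)
Bit 13: prefix='01' -> emit 'j', reset
Bit 14: prefix='1' (no match yet)
Bit 15: prefix='11' -> emit 'k', reset
Bit 16: prefix='0' (no match yet)
Bit 17: prefix='01' -> emit 'j', reset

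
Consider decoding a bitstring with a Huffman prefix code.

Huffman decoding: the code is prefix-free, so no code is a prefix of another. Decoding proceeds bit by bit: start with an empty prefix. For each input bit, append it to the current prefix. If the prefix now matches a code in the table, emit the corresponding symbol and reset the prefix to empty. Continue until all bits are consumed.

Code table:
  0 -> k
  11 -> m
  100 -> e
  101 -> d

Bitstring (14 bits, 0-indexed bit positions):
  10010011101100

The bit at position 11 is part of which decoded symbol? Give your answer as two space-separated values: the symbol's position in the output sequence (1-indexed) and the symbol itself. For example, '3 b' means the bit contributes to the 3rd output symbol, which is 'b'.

Answer: 5 e

Derivation:
Bit 0: prefix='1' (no match yet)
Bit 1: prefix='10' (no match yet)
Bit 2: prefix='100' -> emit 'e', reset
Bit 3: prefix='1' (no match yet)
Bit 4: prefix='10' (no match yet)
Bit 5: prefix='100' -> emit 'e', reset
Bit 6: prefix='1' (no match yet)
Bit 7: prefix='11' -> emit 'm', reset
Bit 8: prefix='1' (no match yet)
Bit 9: prefix='10' (no match yet)
Bit 10: prefix='101' -> emit 'd', reset
Bit 11: prefix='1' (no match yet)
Bit 12: prefix='10' (no match yet)
Bit 13: prefix='100' -> emit 'e', reset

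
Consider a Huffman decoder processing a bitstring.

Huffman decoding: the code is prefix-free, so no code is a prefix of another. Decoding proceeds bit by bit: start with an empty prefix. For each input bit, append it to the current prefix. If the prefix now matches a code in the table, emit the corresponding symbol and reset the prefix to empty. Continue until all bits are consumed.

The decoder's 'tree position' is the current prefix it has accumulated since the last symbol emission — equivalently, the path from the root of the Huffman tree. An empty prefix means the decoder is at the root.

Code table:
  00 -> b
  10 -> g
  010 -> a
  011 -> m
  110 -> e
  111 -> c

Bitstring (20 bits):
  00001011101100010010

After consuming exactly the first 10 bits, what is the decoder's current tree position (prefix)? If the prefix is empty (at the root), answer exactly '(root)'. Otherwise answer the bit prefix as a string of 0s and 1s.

Answer: 0

Derivation:
Bit 0: prefix='0' (no match yet)
Bit 1: prefix='00' -> emit 'b', reset
Bit 2: prefix='0' (no match yet)
Bit 3: prefix='00' -> emit 'b', reset
Bit 4: prefix='1' (no match yet)
Bit 5: prefix='10' -> emit 'g', reset
Bit 6: prefix='1' (no match yet)
Bit 7: prefix='11' (no match yet)
Bit 8: prefix='111' -> emit 'c', reset
Bit 9: prefix='0' (no match yet)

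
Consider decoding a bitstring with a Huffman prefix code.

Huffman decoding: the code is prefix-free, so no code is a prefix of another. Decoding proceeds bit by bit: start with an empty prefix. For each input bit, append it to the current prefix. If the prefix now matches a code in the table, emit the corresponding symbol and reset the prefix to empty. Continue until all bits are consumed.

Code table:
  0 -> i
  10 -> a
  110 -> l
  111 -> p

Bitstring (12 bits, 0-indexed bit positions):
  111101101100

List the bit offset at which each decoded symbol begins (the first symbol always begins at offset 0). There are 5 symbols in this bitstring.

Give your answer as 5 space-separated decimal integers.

Bit 0: prefix='1' (no match yet)
Bit 1: prefix='11' (no match yet)
Bit 2: prefix='111' -> emit 'p', reset
Bit 3: prefix='1' (no match yet)
Bit 4: prefix='10' -> emit 'a', reset
Bit 5: prefix='1' (no match yet)
Bit 6: prefix='11' (no match yet)
Bit 7: prefix='110' -> emit 'l', reset
Bit 8: prefix='1' (no match yet)
Bit 9: prefix='11' (no match yet)
Bit 10: prefix='110' -> emit 'l', reset
Bit 11: prefix='0' -> emit 'i', reset

Answer: 0 3 5 8 11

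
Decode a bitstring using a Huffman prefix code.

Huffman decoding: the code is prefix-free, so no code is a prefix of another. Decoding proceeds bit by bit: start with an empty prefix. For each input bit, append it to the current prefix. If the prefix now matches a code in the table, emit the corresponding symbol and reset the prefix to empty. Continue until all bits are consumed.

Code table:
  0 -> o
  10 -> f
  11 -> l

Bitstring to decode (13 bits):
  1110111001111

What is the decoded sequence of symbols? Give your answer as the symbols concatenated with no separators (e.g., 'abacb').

Bit 0: prefix='1' (no match yet)
Bit 1: prefix='11' -> emit 'l', reset
Bit 2: prefix='1' (no match yet)
Bit 3: prefix='10' -> emit 'f', reset
Bit 4: prefix='1' (no match yet)
Bit 5: prefix='11' -> emit 'l', reset
Bit 6: prefix='1' (no match yet)
Bit 7: prefix='10' -> emit 'f', reset
Bit 8: prefix='0' -> emit 'o', reset
Bit 9: prefix='1' (no match yet)
Bit 10: prefix='11' -> emit 'l', reset
Bit 11: prefix='1' (no match yet)
Bit 12: prefix='11' -> emit 'l', reset

Answer: lflfoll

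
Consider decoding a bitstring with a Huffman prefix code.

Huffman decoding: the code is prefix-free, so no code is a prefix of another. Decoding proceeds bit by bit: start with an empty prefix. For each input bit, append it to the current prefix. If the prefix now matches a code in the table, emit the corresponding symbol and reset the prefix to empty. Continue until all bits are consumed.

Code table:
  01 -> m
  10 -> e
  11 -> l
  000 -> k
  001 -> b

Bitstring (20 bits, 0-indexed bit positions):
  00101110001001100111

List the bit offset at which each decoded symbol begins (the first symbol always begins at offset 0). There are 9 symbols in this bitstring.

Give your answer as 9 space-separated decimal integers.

Answer: 0 3 5 7 10 12 14 16 18

Derivation:
Bit 0: prefix='0' (no match yet)
Bit 1: prefix='00' (no match yet)
Bit 2: prefix='001' -> emit 'b', reset
Bit 3: prefix='0' (no match yet)
Bit 4: prefix='01' -> emit 'm', reset
Bit 5: prefix='1' (no match yet)
Bit 6: prefix='11' -> emit 'l', reset
Bit 7: prefix='0' (no match yet)
Bit 8: prefix='00' (no match yet)
Bit 9: prefix='000' -> emit 'k', reset
Bit 10: prefix='1' (no match yet)
Bit 11: prefix='10' -> emit 'e', reset
Bit 12: prefix='0' (no match yet)
Bit 13: prefix='01' -> emit 'm', reset
Bit 14: prefix='1' (no match yet)
Bit 15: prefix='10' -> emit 'e', reset
Bit 16: prefix='0' (no match yet)
Bit 17: prefix='01' -> emit 'm', reset
Bit 18: prefix='1' (no match yet)
Bit 19: prefix='11' -> emit 'l', reset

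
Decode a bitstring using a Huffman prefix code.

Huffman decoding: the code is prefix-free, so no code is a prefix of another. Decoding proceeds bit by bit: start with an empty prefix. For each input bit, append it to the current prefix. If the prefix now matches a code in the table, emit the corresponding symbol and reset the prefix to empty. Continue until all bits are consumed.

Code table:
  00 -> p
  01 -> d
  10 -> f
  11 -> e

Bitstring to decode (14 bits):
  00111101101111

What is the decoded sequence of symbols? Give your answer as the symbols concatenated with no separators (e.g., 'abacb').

Answer: peedfee

Derivation:
Bit 0: prefix='0' (no match yet)
Bit 1: prefix='00' -> emit 'p', reset
Bit 2: prefix='1' (no match yet)
Bit 3: prefix='11' -> emit 'e', reset
Bit 4: prefix='1' (no match yet)
Bit 5: prefix='11' -> emit 'e', reset
Bit 6: prefix='0' (no match yet)
Bit 7: prefix='01' -> emit 'd', reset
Bit 8: prefix='1' (no match yet)
Bit 9: prefix='10' -> emit 'f', reset
Bit 10: prefix='1' (no match yet)
Bit 11: prefix='11' -> emit 'e', reset
Bit 12: prefix='1' (no match yet)
Bit 13: prefix='11' -> emit 'e', reset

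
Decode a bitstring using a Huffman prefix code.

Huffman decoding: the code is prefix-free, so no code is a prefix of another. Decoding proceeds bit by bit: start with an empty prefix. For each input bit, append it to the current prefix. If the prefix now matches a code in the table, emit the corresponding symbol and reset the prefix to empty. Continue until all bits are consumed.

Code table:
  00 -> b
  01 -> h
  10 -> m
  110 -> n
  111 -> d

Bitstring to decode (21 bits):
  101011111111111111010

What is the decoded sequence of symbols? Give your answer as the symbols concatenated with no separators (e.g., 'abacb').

Answer: mmddddnm

Derivation:
Bit 0: prefix='1' (no match yet)
Bit 1: prefix='10' -> emit 'm', reset
Bit 2: prefix='1' (no match yet)
Bit 3: prefix='10' -> emit 'm', reset
Bit 4: prefix='1' (no match yet)
Bit 5: prefix='11' (no match yet)
Bit 6: prefix='111' -> emit 'd', reset
Bit 7: prefix='1' (no match yet)
Bit 8: prefix='11' (no match yet)
Bit 9: prefix='111' -> emit 'd', reset
Bit 10: prefix='1' (no match yet)
Bit 11: prefix='11' (no match yet)
Bit 12: prefix='111' -> emit 'd', reset
Bit 13: prefix='1' (no match yet)
Bit 14: prefix='11' (no match yet)
Bit 15: prefix='111' -> emit 'd', reset
Bit 16: prefix='1' (no match yet)
Bit 17: prefix='11' (no match yet)
Bit 18: prefix='110' -> emit 'n', reset
Bit 19: prefix='1' (no match yet)
Bit 20: prefix='10' -> emit 'm', reset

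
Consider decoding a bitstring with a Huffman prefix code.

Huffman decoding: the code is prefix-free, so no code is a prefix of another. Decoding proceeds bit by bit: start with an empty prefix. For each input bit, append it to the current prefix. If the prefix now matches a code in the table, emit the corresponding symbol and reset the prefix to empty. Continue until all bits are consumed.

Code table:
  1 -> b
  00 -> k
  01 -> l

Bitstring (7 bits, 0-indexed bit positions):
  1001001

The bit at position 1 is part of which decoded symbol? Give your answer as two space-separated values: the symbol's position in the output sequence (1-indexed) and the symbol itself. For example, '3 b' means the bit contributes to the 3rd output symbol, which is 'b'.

Answer: 2 k

Derivation:
Bit 0: prefix='1' -> emit 'b', reset
Bit 1: prefix='0' (no match yet)
Bit 2: prefix='00' -> emit 'k', reset
Bit 3: prefix='1' -> emit 'b', reset
Bit 4: prefix='0' (no match yet)
Bit 5: prefix='00' -> emit 'k', reset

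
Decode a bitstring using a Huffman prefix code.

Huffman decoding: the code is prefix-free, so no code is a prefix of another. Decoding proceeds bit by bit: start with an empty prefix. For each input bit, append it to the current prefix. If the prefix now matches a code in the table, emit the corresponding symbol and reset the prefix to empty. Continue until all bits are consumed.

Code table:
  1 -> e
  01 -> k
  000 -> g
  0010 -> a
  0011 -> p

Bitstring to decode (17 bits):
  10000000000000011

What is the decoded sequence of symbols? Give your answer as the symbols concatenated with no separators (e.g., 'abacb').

Answer: eggggp

Derivation:
Bit 0: prefix='1' -> emit 'e', reset
Bit 1: prefix='0' (no match yet)
Bit 2: prefix='00' (no match yet)
Bit 3: prefix='000' -> emit 'g', reset
Bit 4: prefix='0' (no match yet)
Bit 5: prefix='00' (no match yet)
Bit 6: prefix='000' -> emit 'g', reset
Bit 7: prefix='0' (no match yet)
Bit 8: prefix='00' (no match yet)
Bit 9: prefix='000' -> emit 'g', reset
Bit 10: prefix='0' (no match yet)
Bit 11: prefix='00' (no match yet)
Bit 12: prefix='000' -> emit 'g', reset
Bit 13: prefix='0' (no match yet)
Bit 14: prefix='00' (no match yet)
Bit 15: prefix='001' (no match yet)
Bit 16: prefix='0011' -> emit 'p', reset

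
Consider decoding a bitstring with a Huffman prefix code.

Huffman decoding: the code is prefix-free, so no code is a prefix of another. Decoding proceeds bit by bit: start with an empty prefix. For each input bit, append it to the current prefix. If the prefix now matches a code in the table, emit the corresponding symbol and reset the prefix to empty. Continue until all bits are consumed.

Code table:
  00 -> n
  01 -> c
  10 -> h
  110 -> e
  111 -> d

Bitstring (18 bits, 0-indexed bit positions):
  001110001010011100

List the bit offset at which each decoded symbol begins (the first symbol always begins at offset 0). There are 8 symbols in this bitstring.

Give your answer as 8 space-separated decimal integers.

Answer: 0 2 5 7 9 11 13 16

Derivation:
Bit 0: prefix='0' (no match yet)
Bit 1: prefix='00' -> emit 'n', reset
Bit 2: prefix='1' (no match yet)
Bit 3: prefix='11' (no match yet)
Bit 4: prefix='111' -> emit 'd', reset
Bit 5: prefix='0' (no match yet)
Bit 6: prefix='00' -> emit 'n', reset
Bit 7: prefix='0' (no match yet)
Bit 8: prefix='01' -> emit 'c', reset
Bit 9: prefix='0' (no match yet)
Bit 10: prefix='01' -> emit 'c', reset
Bit 11: prefix='0' (no match yet)
Bit 12: prefix='00' -> emit 'n', reset
Bit 13: prefix='1' (no match yet)
Bit 14: prefix='11' (no match yet)
Bit 15: prefix='111' -> emit 'd', reset
Bit 16: prefix='0' (no match yet)
Bit 17: prefix='00' -> emit 'n', reset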